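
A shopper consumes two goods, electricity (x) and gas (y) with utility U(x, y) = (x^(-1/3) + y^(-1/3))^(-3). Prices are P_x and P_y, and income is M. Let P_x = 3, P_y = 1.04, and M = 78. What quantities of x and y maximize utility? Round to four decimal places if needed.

From the CES first-order condition, (y/x)^(4/3) = P_x/P_y.
Solve for the ratio: y/x = [P_x/P_y]^(0.75).
With the ratio pinned down, the budget gives x* = M/(P_x + P_y·(y/x)) and y* = (y/x)·x*.
Numerically y/x = 2.213431, so x* = 78/(3 + 1.04·2.213431) = 14.7115 and y* = 2.213431·14.7115 = 32.5629.

x* = 14.7115, y* = 32.5629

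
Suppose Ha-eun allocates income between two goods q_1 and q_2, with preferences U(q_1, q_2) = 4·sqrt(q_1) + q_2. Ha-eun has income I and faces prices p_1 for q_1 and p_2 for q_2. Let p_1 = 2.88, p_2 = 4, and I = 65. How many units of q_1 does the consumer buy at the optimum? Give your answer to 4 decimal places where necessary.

q_1* = 7.716

Set MRS = p_1/p_2: 2·q_1^(−1/2) = p_1/p_2.
Solve: √q_1 = 2·p_2/p_1, so q_1*(p_1,p_2) = (2·p_2/p_1)², and q_2* = (I − p_1·q_1*)/p_2.
Plugging in: q_1* = (2·4/2.88)² = 7.716.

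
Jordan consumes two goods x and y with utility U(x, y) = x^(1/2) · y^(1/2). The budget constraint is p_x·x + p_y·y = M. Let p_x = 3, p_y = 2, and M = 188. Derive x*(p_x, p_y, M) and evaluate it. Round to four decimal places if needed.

MU_x/MU_y = (0.5·y)/(0.5·x); tangency sets this equal to p_x/p_y.
Rearranging, p_y·y = p_x·x. Substituting into the budget gives p_x·x·(1 + 1) = M.
Demand: x*(p_x,p_y,M) = 0.5·M/p_x and y* = 0.5·M/p_y.
At p_x=3, p_y=2, M=188: x* = 0.5·188/3 = 31.3333.

x* = 31.3333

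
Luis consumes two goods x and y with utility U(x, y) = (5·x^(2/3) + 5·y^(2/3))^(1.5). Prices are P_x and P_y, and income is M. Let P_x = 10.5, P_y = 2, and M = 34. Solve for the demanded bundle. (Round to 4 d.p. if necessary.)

x* = 0.1134, y* = 16.4048

From the CES first-order condition, (y/x)^(1/3) = P_x/P_y.
Hence y/x = (P_x/P_y)^(1/(1/3)), i.e. raised to the 3 power.
Substitute y = (y/x)·x into the budget: x* = M/(P_x + P_y·(y/x)).
Numerically y/x = 144.703125, so x* = 34/(10.5 + 2·144.703125) = 0.1134 and y* = 144.703125·0.1134 = 16.4048.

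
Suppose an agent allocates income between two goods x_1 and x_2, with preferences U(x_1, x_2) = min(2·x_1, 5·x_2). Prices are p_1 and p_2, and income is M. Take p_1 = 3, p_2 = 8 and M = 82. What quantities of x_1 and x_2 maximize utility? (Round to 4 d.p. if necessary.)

x_1* = 13.2258, x_2* = 5.2903

With perfect complements, no substitution: consume in ratio x_1:x_2 = 5:2.
Budget: p_1·x_1 + p_2·(2/5)·x_1 = M, so (5·p_1 + 2·p_2)·x_1 = 5·M.
Demand: x_1*(p_1,p_2,M) = 5·M/(5·p_1 + 2·p_2), x_2* = 2·M/(5·p_1 + 2·p_2).
Here 5·3 + 2·8 = 31, giving x_1* = 13.2258 and x_2* = 5.2903.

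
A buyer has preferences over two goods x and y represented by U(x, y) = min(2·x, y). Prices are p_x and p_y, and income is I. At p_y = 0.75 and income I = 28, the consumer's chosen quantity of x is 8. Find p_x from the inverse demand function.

Leontief preferences: the optimum is at the kink where x/1 = y/2, i.e. y = 2·x.
Budget: p_x·x + p_y·2·x = I, so (p_x + 2·p_y)·x = I.
Demand: x*(p_x,p_y,I) = I/(p_x + 2·p_y), y* = 2·I/(p_x + 2·p_y).
Set x* = 8 in the demand function and solve for p_x: p_x = 2.

p_x = 2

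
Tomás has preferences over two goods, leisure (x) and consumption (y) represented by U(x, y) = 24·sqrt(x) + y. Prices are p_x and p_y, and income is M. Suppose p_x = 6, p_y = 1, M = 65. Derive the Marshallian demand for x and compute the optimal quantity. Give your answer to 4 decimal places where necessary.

x* = 4

Utility is quasi-linear in y; the FOC for x is 12/√x = p_x/p_y.
Solve: √x = 12·p_y/p_x, so x*(p_x,p_y) = (12·p_y/p_x)², and y* = (M − p_x·x*)/p_y.
Plugging in: x* = (12·1/6)² = 4.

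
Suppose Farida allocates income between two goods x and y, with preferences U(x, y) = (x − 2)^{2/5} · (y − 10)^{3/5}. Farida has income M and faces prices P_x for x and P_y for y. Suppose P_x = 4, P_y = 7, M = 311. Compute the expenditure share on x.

share on x = 0.3254

Substituting into the budget: x* = 2 + 0.4·(M − 2·P_x − 10·P_y)/P_x, and y* = 10 + 0.6·(…)/P_y.
Discretionary income = 311 − 2·4 − 10·7 = 233; x* = 2 + 0.4·233/4 = 25.3; y* = 10 + 0.6·233/7 = 29.9714.
Expenditure on x: 4·25.3 = 101.2; share = 0.3254.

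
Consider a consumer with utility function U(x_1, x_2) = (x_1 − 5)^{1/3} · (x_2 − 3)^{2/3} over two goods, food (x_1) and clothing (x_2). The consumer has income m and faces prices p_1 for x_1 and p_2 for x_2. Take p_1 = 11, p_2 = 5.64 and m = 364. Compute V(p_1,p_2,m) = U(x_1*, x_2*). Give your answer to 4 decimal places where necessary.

V = 21.9323

MRS = (1/2)·(x_2−3)/(x_1−5). Tangency with p_1/p_2 gives x_2−3 = 2·(p_1/p_2)·(x_1−5).
After buying the subsistence bundle (5, 3), a share 1/3 of the remaining income goes to x_1: x_1* = 5 + 1/3·(m − 5p_1 − 3p_2)/p_1.
Discretionary income = 364 − 5·11 − 3·5.64 = 292.08; x_1* = 5 + 1/3·292.08/11 = 13.8509; x_2* = 3 + 2/3·292.08/5.64 = 37.5248.
Utility at the optimum: U(13.8509, 37.5248) = 21.9323.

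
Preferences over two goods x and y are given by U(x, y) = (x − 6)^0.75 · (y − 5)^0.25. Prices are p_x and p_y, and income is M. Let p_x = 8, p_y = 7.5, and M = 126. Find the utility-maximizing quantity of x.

MRS = 3·(y−5)/(x−6). Tangency with p_x/p_y gives y−5 = (1/3)·(p_x/p_y)·(x−6).
After buying the subsistence bundle (6, 5), a share 0.75 of the remaining income goes to x: x* = 6 + 0.75·(M − 6p_x − 5p_y)/p_x.
Discretionary income = 126 − 6·8 − 5·7.5 = 40.5; x* = 6 + 0.75·40.5/8 = 9.7969.

x* = 9.7969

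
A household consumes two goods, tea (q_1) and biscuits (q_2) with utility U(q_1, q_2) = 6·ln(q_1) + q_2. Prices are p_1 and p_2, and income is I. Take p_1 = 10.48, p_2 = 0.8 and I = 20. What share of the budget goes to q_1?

Set MRS = p_1/p_2: (6/q_1)/1 = p_1/p_2.
So q_1*(p_1,p_2) = 6·p_2/p_1, independent of income; and q_2* = (I − 6·p_2)/p_2.
At the given prices: q_1* = 6·0.8/10.48 = 0.458, and q_2* = 19.
Expenditure on q_1: 10.48·0.458 = 4.8; share = 0.24.

share on q_1 = 0.24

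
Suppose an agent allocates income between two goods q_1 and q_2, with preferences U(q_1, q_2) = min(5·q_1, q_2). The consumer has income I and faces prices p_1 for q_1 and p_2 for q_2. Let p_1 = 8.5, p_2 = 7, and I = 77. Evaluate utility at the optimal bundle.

With perfect complements, no substitution: consume in ratio q_1:q_2 = 1:5.
Budget: p_1·q_1 + p_2·5·q_1 = I, so (p_1 + 5·p_2)·q_1 = I.
Demand: q_1*(p_1,p_2,I) = I/(p_1 + 5·p_2), q_2* = 5·I/(p_1 + 5·p_2).
Here 8.5 + 5·7 = 43.5, giving q_1* = 1.7701 and q_2* = 8.8506.
Utility at the optimum: U(1.7701, 8.8506) = 8.8506.

V = 8.8506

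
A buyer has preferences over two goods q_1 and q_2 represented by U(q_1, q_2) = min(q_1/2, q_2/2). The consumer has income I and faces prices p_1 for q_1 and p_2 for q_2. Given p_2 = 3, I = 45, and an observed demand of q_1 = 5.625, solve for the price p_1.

Leontief preferences: the optimum is at the kink where q_1/2 = q_2/2, i.e. q_2 = q_1.
Budget: p_1·q_1 + p_2·q_1 = I, so (2·p_1 + 2·p_2)·q_1 = 2·I.
Demand: q_1*(p_1,p_2,I) = 2·I/(2·p_1 + 2·p_2), q_2* = 2·I/(2·p_1 + 2·p_2).
Set q_1* = 5.625 in the demand function and solve for p_1: p_1 = 5.

p_1 = 5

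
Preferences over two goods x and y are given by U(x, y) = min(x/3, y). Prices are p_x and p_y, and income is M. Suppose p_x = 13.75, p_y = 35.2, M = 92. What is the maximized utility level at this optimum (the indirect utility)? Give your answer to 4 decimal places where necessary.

V = 1.2034

With perfect complements, no substitution: consume in ratio x:y = 3:1.
Budget: p_x·x + p_y·(1/3)·x = M, so (3·p_x + p_y)·x = 3·M.
Demand: x*(p_x,p_y,M) = 3·M/(3·p_x + p_y), y* = M/(3·p_x + p_y).
Here 3·13.75 + 35.2 = 76.45, giving x* = 3.6102 and y* = 1.2034.
Utility at the optimum: U(3.6102, 1.2034) = 1.2034.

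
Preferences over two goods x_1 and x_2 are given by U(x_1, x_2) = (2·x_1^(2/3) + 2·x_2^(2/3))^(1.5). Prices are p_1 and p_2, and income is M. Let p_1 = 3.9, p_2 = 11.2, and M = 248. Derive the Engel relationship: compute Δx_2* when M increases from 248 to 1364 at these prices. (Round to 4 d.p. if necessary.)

MRS = MU_x_1/MU_x_2 = (x_2/x_1)^(1/3). Set equal to p_1/p_2.
Solve for the ratio: x_2/x_1 = [p_1/p_2]^(3).
Substitute x_2 = (x_2/x_1)·x_1 into the budget: x_1* = M/(p_1 + p_2·(x_2/x_1)).
Numerically x_2/x_1 = 0.042222, so x_1* = 248/(3.9 + 11.2·0.042222) = 56.7131 and x_2* = 0.042222·56.7131 = 2.3945.
At M' = 1364: x_2* = 13.17. Change: 13.17 − 2.3945 = 10.7755.

Δx_2* = 10.7755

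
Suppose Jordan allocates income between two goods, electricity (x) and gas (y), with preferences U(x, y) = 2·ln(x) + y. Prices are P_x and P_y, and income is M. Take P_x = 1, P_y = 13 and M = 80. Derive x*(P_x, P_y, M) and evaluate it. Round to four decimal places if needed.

x* = 26

At the given prices: x* = 2·13/1 = 26.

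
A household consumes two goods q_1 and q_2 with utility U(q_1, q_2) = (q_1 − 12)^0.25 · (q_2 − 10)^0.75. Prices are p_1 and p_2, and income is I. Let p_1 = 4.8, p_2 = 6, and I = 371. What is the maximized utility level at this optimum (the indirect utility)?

V = 25.4486

This is Cobb-Douglas in (q_1−12, q_2−10): tangency gives 0.25·p_2·(q_2−10) = 0.75·p_1·(q_1−12).
Substituting into the budget: q_1* = 12 + 0.25·(I − 12·p_1 − 10·p_2)/p_1, and q_2* = 10 + 0.75·(…)/p_2.
Discretionary income = 371 − 12·4.8 − 10·6 = 253.4; q_1* = 12 + 0.25·253.4/4.8 = 25.1979; q_2* = 10 + 0.75·253.4/6 = 41.675.
Utility at the optimum: U(25.1979, 41.675) = 25.4486.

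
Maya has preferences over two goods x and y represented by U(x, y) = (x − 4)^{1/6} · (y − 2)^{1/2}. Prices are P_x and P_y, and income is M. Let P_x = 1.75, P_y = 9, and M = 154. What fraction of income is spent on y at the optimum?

Let x' = x−4, y' = y−2. MRS = (1/3)·y'/x' = P_x/P_y.
After buying the subsistence bundle (4, 2), a share 0.25 of the remaining income goes to x: x* = 4 + 0.25·(M − 4P_x − 2P_y)/P_x.
Discretionary income = 154 − 4·1.75 − 2·9 = 129; x* = 4 + 0.25·129/1.75 = 22.4286; y* = 2 + 0.75·129/9 = 12.75.
Expenditure on y: 9·12.75 = 114.75; share = 0.7451.

share on y = 0.7451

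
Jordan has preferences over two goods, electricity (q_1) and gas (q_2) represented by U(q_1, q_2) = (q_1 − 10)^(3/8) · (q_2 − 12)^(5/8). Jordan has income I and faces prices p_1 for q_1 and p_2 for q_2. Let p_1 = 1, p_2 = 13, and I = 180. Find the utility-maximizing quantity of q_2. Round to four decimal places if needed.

q_2* = 12.6731

Let q_1' = q_1−10, q_2' = q_2−12. MRS = (3/5)·q_2'/q_1' = p_1/p_2.
Substituting into the budget: q_1* = 10 + 0.375·(I − 10·p_1 − 12·p_2)/p_1, and q_2* = 12 + 0.625·(…)/p_2.
Discretionary income = 180 − 10·1 − 12·13 = 14; q_2* = 12 + 0.625·14/13 = 12.6731.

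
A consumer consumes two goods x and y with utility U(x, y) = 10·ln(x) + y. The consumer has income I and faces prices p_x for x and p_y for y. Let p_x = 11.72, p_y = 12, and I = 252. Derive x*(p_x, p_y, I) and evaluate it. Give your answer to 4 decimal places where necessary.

So x*(p_x,p_y) = 10·p_y/p_x, independent of income; and y* = (I − 10·p_y)/p_y.
At the given prices: x* = 10·12/11.72 = 10.2389.

x* = 10.2389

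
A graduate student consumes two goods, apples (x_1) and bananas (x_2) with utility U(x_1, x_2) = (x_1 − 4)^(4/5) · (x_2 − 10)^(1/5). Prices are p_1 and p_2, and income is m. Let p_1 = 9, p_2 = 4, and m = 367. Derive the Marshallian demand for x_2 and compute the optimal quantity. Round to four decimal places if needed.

Let x_1' = x_1−4, x_2' = x_2−10. MRS = 4·x_2'/x_1' = p_1/p_2.
After buying the subsistence bundle (4, 10), a share 0.8 of the remaining income goes to x_1: x_1* = 4 + 0.8·(m − 4p_1 − 10p_2)/p_1.
Discretionary income = 367 − 4·9 − 10·4 = 291; x_2* = 10 + 0.2·291/4 = 24.55.

x_2* = 24.55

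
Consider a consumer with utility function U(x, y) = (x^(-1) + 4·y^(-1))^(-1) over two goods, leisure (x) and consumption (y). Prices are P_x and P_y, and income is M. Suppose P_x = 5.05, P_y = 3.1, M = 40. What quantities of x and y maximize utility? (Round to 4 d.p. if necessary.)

From the CES first-order condition, (1/4)·(y/x)^(2) = P_x/P_y.
Solve for the ratio: y/x = [4·P_x/P_y]^(0.5).
With the ratio pinned down, the budget gives x* = M/(P_x + P_y·(y/x)) and y* = (y/x)·x*.
Numerically y/x = 2.552671, so x* = 40/(5.05 + 3.1·2.552671) = 3.0856 and y* = 2.552671·3.0856 = 7.8766.

x* = 3.0856, y* = 7.8766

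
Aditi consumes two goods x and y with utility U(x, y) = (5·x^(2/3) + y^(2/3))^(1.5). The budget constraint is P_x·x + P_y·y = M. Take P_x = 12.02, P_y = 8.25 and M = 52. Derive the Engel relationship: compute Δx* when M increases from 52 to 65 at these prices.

Δx* = 1.0635

MRS = MU_x/MU_y = 5·(y/x)^(1/3). Set equal to P_x/P_y.
Solve for the ratio: y/x = [(1/5)·P_x/P_y]^(3).
Substitute y = (y/x)·x into the budget: x* = M/(P_x + P_y·(y/x)).
Numerically y/x = 0.024742, so x* = 52/(12.02 + 8.25·0.024742) = 4.2539.
At M' = 65: x* = 5.3174. Change: 5.3174 − 4.2539 = 1.0635.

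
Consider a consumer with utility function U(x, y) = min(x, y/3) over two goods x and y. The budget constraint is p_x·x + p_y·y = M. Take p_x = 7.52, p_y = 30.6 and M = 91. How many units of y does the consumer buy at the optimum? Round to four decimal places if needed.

y* = 2.7487

With perfect complements, no substitution: consume in ratio x:y = 1:3.
Budget: p_x·x + p_y·3·x = M, so (p_x + 3·p_y)·x = M.
Demand: x*(p_x,p_y,M) = M/(p_x + 3·p_y), y* = 3·M/(p_x + 3·p_y).
Here 7.52 + 3·30.6 = 99.32, giving y* = 2.7487.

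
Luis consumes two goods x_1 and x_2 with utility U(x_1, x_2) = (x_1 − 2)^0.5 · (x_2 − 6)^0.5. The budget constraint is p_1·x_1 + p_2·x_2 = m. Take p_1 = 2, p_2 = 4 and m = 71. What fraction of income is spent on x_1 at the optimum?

This is Cobb-Douglas in (x_1−2, x_2−6): tangency gives 0.5·p_2·(x_2−6) = 0.5·p_1·(x_1−2).
Substituting into the budget: x_1* = 2 + 0.5·(m − 2·p_1 − 6·p_2)/p_1, and x_2* = 6 + 0.5·(…)/p_2.
Discretionary income = 71 − 2·2 − 6·4 = 43; x_1* = 2 + 0.5·43/2 = 12.75; x_2* = 6 + 0.5·43/4 = 11.375.
Expenditure on x_1: 2·12.75 = 25.5; share = 0.3592.

share on x_1 = 0.3592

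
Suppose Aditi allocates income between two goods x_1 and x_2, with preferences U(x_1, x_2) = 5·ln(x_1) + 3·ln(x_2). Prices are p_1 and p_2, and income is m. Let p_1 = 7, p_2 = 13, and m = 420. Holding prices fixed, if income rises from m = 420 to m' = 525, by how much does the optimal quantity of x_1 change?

MU_x_1/MU_x_2 = (5·x_2)/(3·x_1); tangency sets this equal to p_1/p_2.
Rearranging, p_2·x_2 = (3/5)·p_1·x_1. Substituting into the budget gives p_1·x_1·(1 + (3/5)) = m.
Demand: x_1*(p_1,p_2,m) = 0.625·m/p_1 and x_2* = 0.375·m/p_2.
At p_1=7, p_2=13, m=420: x_1* = 0.625·420/7 = 37.5.
At m' = 525: x_1* = 46.875. Change: 46.875 − 37.5 = 9.375.

Δx_1* = 9.375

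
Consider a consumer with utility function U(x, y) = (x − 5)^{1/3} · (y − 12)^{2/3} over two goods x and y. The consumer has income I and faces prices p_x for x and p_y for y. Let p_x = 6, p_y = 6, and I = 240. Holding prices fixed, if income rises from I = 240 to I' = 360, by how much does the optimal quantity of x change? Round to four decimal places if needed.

Δx* = 6.6667

MRS = (1/2)·(y−12)/(x−5). Tangency with p_x/p_y gives y−12 = 2·(p_x/p_y)·(x−5).
After buying the subsistence bundle (5, 12), a share 1/3 of the remaining income goes to x: x* = 5 + 1/3·(I − 5p_x − 12p_y)/p_x.
Discretionary income = 240 − 5·6 − 12·6 = 138; x* = 5 + 1/3·138/6 = 12.6667.
At I' = 360: x* = 19.3333. Change: 19.3333 − 12.6667 = 6.6667.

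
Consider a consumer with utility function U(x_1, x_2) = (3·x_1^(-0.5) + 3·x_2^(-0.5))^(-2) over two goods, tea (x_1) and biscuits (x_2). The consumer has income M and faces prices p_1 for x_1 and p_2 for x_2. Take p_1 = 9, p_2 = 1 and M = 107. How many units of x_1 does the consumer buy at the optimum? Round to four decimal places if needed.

x_1* = 8.029

MRS = MU_x_1/MU_x_2 = (x_2/x_1)^(1.5). Set equal to p_1/p_2.
Hence x_2/x_1 = (p_1/p_2)^(1/(1.5)), i.e. raised to the 2/3 power.
With the ratio pinned down, the budget gives x_1* = M/(p_1 + p_2·(x_2/x_1)) and x_2* = (x_2/x_1)·x_1*.
Numerically x_2/x_1 = 4.326749, so x_1* = 107/(9 + 1·4.326749) = 8.029.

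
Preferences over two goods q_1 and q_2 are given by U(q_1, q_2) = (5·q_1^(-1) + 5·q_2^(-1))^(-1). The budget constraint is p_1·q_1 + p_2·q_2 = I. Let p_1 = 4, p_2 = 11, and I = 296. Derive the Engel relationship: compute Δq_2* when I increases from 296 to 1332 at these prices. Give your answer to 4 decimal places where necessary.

Δq_2* = 58.7526

MRS = MU_q_1/MU_q_2 = (q_2/q_1)^(2). Set equal to p_1/p_2.
Hence q_2/q_1 = (p_1/p_2)^(1/(2)), i.e. raised to the 0.5 power.
With the ratio pinned down, the budget gives q_1* = I/(p_1 + p_2·(q_2/q_1)) and q_2* = (q_2/q_1)·q_1*.
Numerically q_2/q_1 = 0.603023, so q_1* = 296/(4 + 11·0.603023) = 27.8372 and q_2* = 0.603023·27.8372 = 16.7865.
At I' = 1332: q_2* = 75.5391. Change: 75.5391 − 16.7865 = 58.7526.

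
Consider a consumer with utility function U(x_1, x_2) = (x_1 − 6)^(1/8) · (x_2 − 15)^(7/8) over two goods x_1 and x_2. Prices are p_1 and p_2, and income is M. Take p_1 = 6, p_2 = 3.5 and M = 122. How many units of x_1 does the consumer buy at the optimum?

This is Cobb-Douglas in (x_1−6, x_2−15): tangency gives 0.125·p_2·(x_2−15) = 0.875·p_1·(x_1−6).
Substituting into the budget: x_1* = 6 + 0.125·(M − 6·p_1 − 15·p_2)/p_1, and x_2* = 15 + 0.875·(…)/p_2.
Discretionary income = 122 − 6·6 − 15·3.5 = 33.5; x_1* = 6 + 0.125·33.5/6 = 6.6979.

x_1* = 6.6979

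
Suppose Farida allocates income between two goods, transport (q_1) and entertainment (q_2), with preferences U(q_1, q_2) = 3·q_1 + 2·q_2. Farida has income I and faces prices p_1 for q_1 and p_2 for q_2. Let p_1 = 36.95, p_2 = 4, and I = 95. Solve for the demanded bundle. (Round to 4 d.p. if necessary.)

q_1* = 0, q_2* = 23.75

Perfect substitutes: compare marginal utility per dollar. 3/p_1 vs 2/p_2 → 0.0812 vs 0.5.
q_2 gives more utility per dollar, so spend all income on q_2: q_2* = I/p_2, q_1* = 0.
Numerically: q_1* = 0, q_2* = 23.75.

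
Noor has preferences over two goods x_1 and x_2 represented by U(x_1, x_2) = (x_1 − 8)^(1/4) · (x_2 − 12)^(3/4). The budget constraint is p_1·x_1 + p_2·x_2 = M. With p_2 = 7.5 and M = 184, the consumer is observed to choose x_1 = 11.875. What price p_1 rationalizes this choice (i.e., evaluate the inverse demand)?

MRS = (1/3)·(x_2−12)/(x_1−8). Tangency with p_1/p_2 gives x_2−12 = 3·(p_1/p_2)·(x_1−8).
Substituting into the budget: x_1* = 8 + 0.25·(M − 8·p_1 − 12·p_2)/p_1, and x_2* = 12 + 0.75·(…)/p_2.
Set x_1* = 11.875 in the demand function and solve for p_1: p_1 = 4.

p_1 = 4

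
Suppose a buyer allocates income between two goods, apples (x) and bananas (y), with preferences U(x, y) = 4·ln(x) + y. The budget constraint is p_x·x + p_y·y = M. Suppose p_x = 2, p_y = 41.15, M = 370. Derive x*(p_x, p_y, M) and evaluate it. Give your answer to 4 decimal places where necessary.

So x*(p_x,p_y) = 4·p_y/p_x, independent of income; and y* = (M − 4·p_y)/p_y.
At the given prices: x* = 4·41.15/2 = 82.3.

x* = 82.3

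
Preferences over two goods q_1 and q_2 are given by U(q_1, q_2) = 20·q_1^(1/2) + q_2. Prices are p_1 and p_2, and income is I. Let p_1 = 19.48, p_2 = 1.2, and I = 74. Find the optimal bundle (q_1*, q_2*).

Utility is quasi-linear in q_2; the FOC for q_1 is 10/√q_1 = p_1/p_2.
Solve: √q_1 = 10·p_2/p_1, so q_1*(p_1,p_2) = (10·p_2/p_1)², and q_2* = (I − p_1·q_1*)/p_2.
Plugging in: q_1* = (10·1.2/19.48)² = 0.3795, q_2* = 55.5065.

q_1* = 0.3795, q_2* = 55.5065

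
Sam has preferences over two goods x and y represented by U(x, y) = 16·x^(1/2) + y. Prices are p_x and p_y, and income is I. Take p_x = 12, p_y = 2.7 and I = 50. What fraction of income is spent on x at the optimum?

Set MRS = p_x/p_y: 8·x^(−1/2) = p_x/p_y.
Solve: √x = 8·p_y/p_x, so x*(p_x,p_y) = (8·p_y/p_x)², and y* = (I − p_x·x*)/p_y.
Plugging in: x* = (8·2.7/12)² = 3.24, y* = 4.1185.
Expenditure on x: 12·3.24 = 38.88; share = 0.7776.

share on x = 0.7776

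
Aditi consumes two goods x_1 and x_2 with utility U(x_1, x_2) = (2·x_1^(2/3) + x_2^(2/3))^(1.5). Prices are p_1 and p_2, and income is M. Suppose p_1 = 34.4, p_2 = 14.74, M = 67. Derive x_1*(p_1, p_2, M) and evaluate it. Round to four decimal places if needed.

From the CES first-order condition, 2·(x_2/x_1)^(1/3) = p_1/p_2.
Hence x_2/x_1 = ((1/2)·p_1/p_2)^(1/(1/3)), i.e. raised to the 3 power.
With the ratio pinned down, the budget gives x_1* = M/(p_1 + p_2·(x_2/x_1)) and x_2* = (x_2/x_1)·x_1*.
Numerically x_2/x_1 = 1.588887, so x_1* = 67/(34.4 + 14.74·1.588887) = 1.1588.

x_1* = 1.1588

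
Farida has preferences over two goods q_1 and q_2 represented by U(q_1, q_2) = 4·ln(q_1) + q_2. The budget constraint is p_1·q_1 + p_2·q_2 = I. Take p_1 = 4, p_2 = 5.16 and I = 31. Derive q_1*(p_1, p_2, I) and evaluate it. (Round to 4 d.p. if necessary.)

q_1* = 5.16

Set MRS = p_1/p_2: (4/q_1)/1 = p_1/p_2.
So q_1*(p_1,p_2) = 4·p_2/p_1, independent of income; and q_2* = (I − 4·p_2)/p_2.
At the given prices: q_1* = 4·5.16/4 = 5.16.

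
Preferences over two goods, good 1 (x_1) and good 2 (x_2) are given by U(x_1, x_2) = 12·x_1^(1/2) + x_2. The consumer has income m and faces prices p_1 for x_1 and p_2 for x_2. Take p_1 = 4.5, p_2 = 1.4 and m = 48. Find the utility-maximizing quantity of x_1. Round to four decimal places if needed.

Set MRS = p_1/p_2: 6·x_1^(−1/2) = p_1/p_2.
Solve: √x_1 = 6·p_2/p_1, so x_1*(p_1,p_2) = (6·p_2/p_1)², and x_2* = (m − p_1·x_1*)/p_2.
Plugging in: x_1* = (6·1.4/4.5)² = 3.4844.

x_1* = 3.4844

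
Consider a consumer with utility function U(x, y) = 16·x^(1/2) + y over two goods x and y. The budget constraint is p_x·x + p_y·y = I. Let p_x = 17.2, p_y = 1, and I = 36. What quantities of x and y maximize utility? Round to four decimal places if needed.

x* = 0.2163, y* = 32.2791

MU_x = 8/√x, MU_y = 1. Tangency: 8/√x = p_x/p_y.
Solve: √x = 8·p_y/p_x, so x*(p_x,p_y) = (8·p_y/p_x)², and y* = (I − p_x·x*)/p_y.
Plugging in: x* = (8·1/17.2)² = 0.2163, y* = 32.2791.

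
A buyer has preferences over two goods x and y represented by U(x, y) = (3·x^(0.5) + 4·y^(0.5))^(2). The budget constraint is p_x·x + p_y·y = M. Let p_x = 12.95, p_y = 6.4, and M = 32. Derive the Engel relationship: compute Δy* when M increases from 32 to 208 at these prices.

Δy* = 21.5181

From the CES first-order condition, (3/4)·(y/x)^(0.5) = p_x/p_y.
Solve for the ratio: y/x = [(4/3)·p_x/p_y]^(2).
With the ratio pinned down, the budget gives x* = M/(p_x + p_y·(y/x)) and y* = (y/x)·x*.
Numerically y/x = 7.278754, so x* = 32/(12.95 + 6.4·7.278754) = 0.5375 and y* = 7.278754·0.5375 = 3.9124.
At M' = 208: y* = 25.4305. Change: 25.4305 − 3.9124 = 21.5181.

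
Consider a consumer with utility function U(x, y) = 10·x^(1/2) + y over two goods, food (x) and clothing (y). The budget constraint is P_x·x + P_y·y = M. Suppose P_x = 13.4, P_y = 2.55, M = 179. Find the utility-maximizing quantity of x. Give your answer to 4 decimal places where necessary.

x* = 0.9053

Utility is quasi-linear in y; the FOC for x is 5/√x = P_x/P_y.
Solve: √x = 5·P_y/P_x, so x*(P_x,P_y) = (5·P_y/P_x)², and y* = (M − P_x·x*)/P_y.
Plugging in: x* = (5·2.55/13.4)² = 0.9053.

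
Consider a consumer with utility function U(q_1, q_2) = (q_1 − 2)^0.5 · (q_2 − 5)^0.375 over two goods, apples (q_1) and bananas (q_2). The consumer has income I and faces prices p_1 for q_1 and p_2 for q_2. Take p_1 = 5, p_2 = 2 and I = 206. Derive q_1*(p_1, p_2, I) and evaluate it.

This is Cobb-Douglas in (q_1−2, q_2−5): tangency gives 0.5·p_2·(q_2−5) = 0.375·p_1·(q_1−2).
After buying the subsistence bundle (2, 5), a share 4/7 of the remaining income goes to q_1: q_1* = 2 + 4/7·(I − 2p_1 − 5p_2)/p_1.
Discretionary income = 206 − 2·5 − 5·2 = 186; q_1* = 2 + 4/7·186/5 = 23.2571.

q_1* = 23.2571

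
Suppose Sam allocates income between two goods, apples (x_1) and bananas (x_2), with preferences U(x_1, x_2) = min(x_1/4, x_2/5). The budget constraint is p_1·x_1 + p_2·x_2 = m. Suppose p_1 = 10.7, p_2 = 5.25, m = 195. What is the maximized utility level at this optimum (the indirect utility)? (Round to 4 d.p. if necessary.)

With perfect complements, no substitution: consume in ratio x_1:x_2 = 4:5.
Budget: p_1·x_1 + p_2·(5/4)·x_1 = m, so (4·p_1 + 5·p_2)·x_1 = 4·m.
Demand: x_1*(p_1,p_2,m) = 4·m/(4·p_1 + 5·p_2), x_2* = 5·m/(4·p_1 + 5·p_2).
Here 4·10.7 + 5·5.25 = 69.05, giving x_1* = 11.2962 and x_2* = 14.1202.
Utility at the optimum: U(11.2962, 14.1202) = 2.824.

V = 2.824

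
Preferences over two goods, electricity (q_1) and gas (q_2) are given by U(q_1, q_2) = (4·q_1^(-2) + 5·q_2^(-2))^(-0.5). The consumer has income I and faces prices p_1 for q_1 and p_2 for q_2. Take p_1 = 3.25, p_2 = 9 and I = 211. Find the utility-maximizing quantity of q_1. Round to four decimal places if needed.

q_1* = 20.7802

MRS = MU_q_1/MU_q_2 = (4/5)·(q_2/q_1)^(3). Set equal to p_1/p_2.
Solve for the ratio: q_2/q_1 = [(5/4)·p_1/p_2]^(1/3).
With the ratio pinned down, the budget gives q_1* = I/(p_1 + p_2·(q_2/q_1)) and q_2* = (q_2/q_1)·q_1*.
Numerically q_2/q_1 = 0.767097, so q_1* = 211/(3.25 + 9·0.767097) = 20.7802.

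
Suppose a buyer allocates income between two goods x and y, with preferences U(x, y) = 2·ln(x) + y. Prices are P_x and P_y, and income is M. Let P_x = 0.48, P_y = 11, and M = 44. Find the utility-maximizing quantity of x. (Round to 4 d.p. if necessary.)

Set MRS = P_x/P_y: (2/x)/1 = P_x/P_y.
So x*(P_x,P_y) = 2·P_y/P_x, independent of income; and y* = (M − 2·P_y)/P_y.
At the given prices: x* = 2·11/0.48 = 45.8333.

x* = 45.8333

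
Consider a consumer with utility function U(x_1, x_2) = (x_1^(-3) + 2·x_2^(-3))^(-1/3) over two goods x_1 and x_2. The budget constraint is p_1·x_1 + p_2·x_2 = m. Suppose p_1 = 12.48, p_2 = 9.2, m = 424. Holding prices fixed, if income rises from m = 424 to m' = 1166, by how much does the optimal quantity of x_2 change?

Δx_2* = 39.2092

MU_x_1 ∝ x_1^(-4), MU_x_2 ∝ 2·x_2^(-4), so MRS = (1/2)·(x_2/x_1)^(4) = p_1/p_2.
Hence x_2/x_1 = (2·p_1/p_2)^(1/(4)), i.e. raised to the 0.25 power.
Substitute x_2 = (x_2/x_1)·x_1 into the budget: x_1* = m/(p_1 + p_2·(x_2/x_1)).
Numerically x_2/x_1 = 1.283406, so x_1* = 424/(12.48 + 9.2·1.283406) = 17.4577 and x_2* = 1.283406·17.4577 = 22.4053.
At m' = 1166: x_2* = 61.6145. Change: 61.6145 − 22.4053 = 39.2092.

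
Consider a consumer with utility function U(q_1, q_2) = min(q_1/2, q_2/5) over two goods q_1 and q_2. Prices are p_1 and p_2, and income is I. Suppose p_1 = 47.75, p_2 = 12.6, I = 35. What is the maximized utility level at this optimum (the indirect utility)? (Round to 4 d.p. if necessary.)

With perfect complements, no substitution: consume in ratio q_1:q_2 = 2:5.
Budget: p_1·q_1 + p_2·(5/2)·q_1 = I, so (2·p_1 + 5·p_2)·q_1 = 2·I.
Demand: q_1*(p_1,p_2,I) = 2·I/(2·p_1 + 5·p_2), q_2* = 5·I/(2·p_1 + 5·p_2).
Here 2·47.75 + 5·12.6 = 158.5, giving q_1* = 0.4416 and q_2* = 1.1041.
Utility at the optimum: U(0.4416, 1.1041) = 0.2208.

V = 0.2208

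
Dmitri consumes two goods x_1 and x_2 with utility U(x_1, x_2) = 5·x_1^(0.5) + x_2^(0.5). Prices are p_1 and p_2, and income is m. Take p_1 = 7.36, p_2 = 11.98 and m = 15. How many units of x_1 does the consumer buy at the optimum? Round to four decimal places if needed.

x_1* = 1.9892

MU_x_1 ∝ 5·x_1^(-0.5), MU_x_2 ∝ x_2^(-0.5), so MRS = 5·(x_2/x_1)^(0.5) = p_1/p_2.
Solve for the ratio: x_2/x_1 = [(1/5)·p_1/p_2]^(2).
Substitute x_2 = (x_2/x_1)·x_1 into the budget: x_1* = m/(p_1 + p_2·(x_2/x_1)).
Numerically x_2/x_1 = 0.015097, so x_1* = 15/(7.36 + 11.98·0.015097) = 1.9892.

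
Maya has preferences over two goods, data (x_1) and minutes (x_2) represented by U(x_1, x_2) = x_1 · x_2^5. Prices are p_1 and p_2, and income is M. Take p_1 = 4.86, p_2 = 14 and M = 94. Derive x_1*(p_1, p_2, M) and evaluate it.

MU_x_1/MU_x_2 = (x_2)/(5·x_1); tangency sets this equal to p_1/p_2.
So p_2·x_2 = 5·p_1·x_1; combined with the budget, a share 1/6 of income goes to x_1.
Demand: x_1*(p_1,p_2,M) = 1/6·M/p_1 and x_2* = 5/6·M/p_2.
At p_1=4.86, p_2=14, M=94: x_1* = 1/6·94/4.86 = 3.2236.

x_1* = 3.2236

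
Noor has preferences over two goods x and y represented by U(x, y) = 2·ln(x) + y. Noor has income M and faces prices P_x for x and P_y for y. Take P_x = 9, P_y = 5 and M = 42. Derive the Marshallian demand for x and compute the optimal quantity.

x* = 1.1111

MU_x = 2/x, MU_y = 1. Tangency: 2/x = P_x/P_y.
So x*(P_x,P_y) = 2·P_y/P_x, independent of income; and y* = (M − 2·P_y)/P_y.
At the given prices: x* = 2·5/9 = 1.1111.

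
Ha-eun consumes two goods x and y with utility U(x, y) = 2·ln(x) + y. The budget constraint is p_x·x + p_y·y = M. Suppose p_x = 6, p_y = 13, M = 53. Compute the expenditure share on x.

MU_x = 2/x, MU_y = 1. Tangency: 2/x = p_x/p_y.
So x*(p_x,p_y) = 2·p_y/p_x, independent of income; and y* = (M − 2·p_y)/p_y.
At the given prices: x* = 2·13/6 = 4.3333, and y* = 2.0769.
Expenditure on x: 6·4.3333 = 26; share = 0.4906.

share on x = 0.4906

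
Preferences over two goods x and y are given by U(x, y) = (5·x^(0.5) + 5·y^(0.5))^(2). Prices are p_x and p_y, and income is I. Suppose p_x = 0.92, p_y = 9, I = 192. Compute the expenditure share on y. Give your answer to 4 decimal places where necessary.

From the CES first-order condition, (y/x)^(0.5) = p_x/p_y.
Solve for the ratio: y/x = [p_x/p_y]^(2).
Substitute y = (y/x)·x into the budget: x* = I/(p_x + p_y·(y/x)).
Numerically y/x = 0.010449, so x* = 192/(0.92 + 9·0.010449) = 189.3408 and y* = 0.010449·189.3408 = 1.9785.
Expenditure on y: 9·1.9785 = 17.8065; share = 0.0927.

share on y = 0.0927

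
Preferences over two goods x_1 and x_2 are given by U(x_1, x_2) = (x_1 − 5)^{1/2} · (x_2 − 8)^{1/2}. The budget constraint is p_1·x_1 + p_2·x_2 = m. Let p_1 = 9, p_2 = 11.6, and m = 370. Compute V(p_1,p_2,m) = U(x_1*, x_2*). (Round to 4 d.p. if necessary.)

V = 11.3627

MRS = (x_2−8)/(x_1−5). Tangency with p_1/p_2 gives x_2−8 = (p_1/p_2)·(x_1−5).
After buying the subsistence bundle (5, 8), a share 0.5 of the remaining income goes to x_1: x_1* = 5 + 0.5·(m − 5p_1 − 8p_2)/p_1.
Discretionary income = 370 − 5·9 − 8·11.6 = 232.2; x_1* = 5 + 0.5·232.2/9 = 17.9; x_2* = 8 + 0.5·232.2/11.6 = 18.0086.
Utility at the optimum: U(17.9, 18.0086) = 11.3627.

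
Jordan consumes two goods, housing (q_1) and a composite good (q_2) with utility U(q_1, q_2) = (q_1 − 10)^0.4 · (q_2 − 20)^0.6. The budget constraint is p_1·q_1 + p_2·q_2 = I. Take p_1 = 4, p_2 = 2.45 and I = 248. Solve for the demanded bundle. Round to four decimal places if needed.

Let q_1' = q_1−10, q_2' = q_2−20. MRS = (2/3)·q_2'/q_1' = p_1/p_2.
After buying the subsistence bundle (10, 20), a share 0.4 of the remaining income goes to q_1: q_1* = 10 + 0.4·(I − 10p_1 − 20p_2)/p_1.
Discretionary income = 248 − 10·4 − 20·2.45 = 159; q_1* = 10 + 0.4·159/4 = 25.9; q_2* = 20 + 0.6·159/2.45 = 58.9388.

q_1* = 25.9, q_2* = 58.9388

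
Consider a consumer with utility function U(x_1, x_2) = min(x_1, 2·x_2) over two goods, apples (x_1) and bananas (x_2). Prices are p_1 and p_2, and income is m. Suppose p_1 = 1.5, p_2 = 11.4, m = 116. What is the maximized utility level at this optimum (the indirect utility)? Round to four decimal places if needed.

Leontief preferences: the optimum is at the kink where x_1/2 = x_2/1, i.e. x_2 = (1/2)·x_1.
Budget: p_1·x_1 + p_2·(1/2)·x_1 = m, so (2·p_1 + p_2)·x_1 = 2·m.
Demand: x_1*(p_1,p_2,m) = 2·m/(2·p_1 + p_2), x_2* = m/(2·p_1 + p_2).
Here 2·1.5 + 11.4 = 14.4, giving x_1* = 16.1111 and x_2* = 8.0556.
Utility at the optimum: U(16.1111, 8.0556) = 16.1111.

V = 16.1111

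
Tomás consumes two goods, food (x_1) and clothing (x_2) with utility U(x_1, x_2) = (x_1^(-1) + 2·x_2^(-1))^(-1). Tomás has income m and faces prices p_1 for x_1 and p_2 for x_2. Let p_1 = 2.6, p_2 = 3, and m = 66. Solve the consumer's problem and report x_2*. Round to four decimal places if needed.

x_2* = 13.2668

MU_x_1 ∝ x_1^(-2), MU_x_2 ∝ 2·x_2^(-2), so MRS = (1/2)·(x_2/x_1)^(2) = p_1/p_2.
Hence x_2/x_1 = (2·p_1/p_2)^(1/(2)), i.e. raised to the 0.5 power.
Substitute x_2 = (x_2/x_1)·x_1 into the budget: x_1* = m/(p_1 + p_2·(x_2/x_1)).
Numerically x_2/x_1 = 1.316561, so x_1* = 66/(2.6 + 3·1.316561) = 10.0768 and x_2* = 1.316561·10.0768 = 13.2668.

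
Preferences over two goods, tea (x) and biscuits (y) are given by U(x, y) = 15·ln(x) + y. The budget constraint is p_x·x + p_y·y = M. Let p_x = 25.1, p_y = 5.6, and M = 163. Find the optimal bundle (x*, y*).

x* = 3.3466, y* = 14.1071

MU_x = 15/x, MU_y = 1. Tangency: 15/x = p_x/p_y.
So x*(p_x,p_y) = 15·p_y/p_x, independent of income; and y* = (M − 15·p_y)/p_y.
At the given prices: x* = 15·5.6/25.1 = 3.3466, and y* = 14.1071.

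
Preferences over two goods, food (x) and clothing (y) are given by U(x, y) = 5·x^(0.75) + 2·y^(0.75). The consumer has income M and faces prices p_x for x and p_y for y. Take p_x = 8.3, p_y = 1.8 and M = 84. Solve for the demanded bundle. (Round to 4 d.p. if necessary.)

x* = 2.8834, y* = 33.3709

With the ratio pinned down, the budget gives x* = M/(p_x + p_y·(y/x)) and y* = (y/x)·x*.
Numerically y/x = 11.573436, so x* = 84/(8.3 + 1.8·11.573436) = 2.8834 and y* = 11.573436·2.8834 = 33.3709.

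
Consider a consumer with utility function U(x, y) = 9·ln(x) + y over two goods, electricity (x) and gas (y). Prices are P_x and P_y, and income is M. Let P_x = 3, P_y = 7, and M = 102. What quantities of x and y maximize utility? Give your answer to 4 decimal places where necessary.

Set MRS = P_x/P_y: (9/x)/1 = P_x/P_y.
So x*(P_x,P_y) = 9·P_y/P_x, independent of income; and y* = (M − 9·P_y)/P_y.
At the given prices: x* = 9·7/3 = 21, and y* = 5.5714.

x* = 21, y* = 5.5714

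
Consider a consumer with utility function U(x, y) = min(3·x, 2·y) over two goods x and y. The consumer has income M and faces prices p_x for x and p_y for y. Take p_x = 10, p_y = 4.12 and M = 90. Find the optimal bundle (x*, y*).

Leontief preferences: the optimum is at the kink where x/2 = y/3, i.e. y = (3/2)·x.
Budget: p_x·x + p_y·(3/2)·x = M, so (2·p_x + 3·p_y)·x = 2·M.
Demand: x*(p_x,p_y,M) = 2·M/(2·p_x + 3·p_y), y* = 3·M/(2·p_x + 3·p_y).
Here 2·10 + 3·4.12 = 32.36, giving x* = 5.5624 and y* = 8.3436.

x* = 5.5624, y* = 8.3436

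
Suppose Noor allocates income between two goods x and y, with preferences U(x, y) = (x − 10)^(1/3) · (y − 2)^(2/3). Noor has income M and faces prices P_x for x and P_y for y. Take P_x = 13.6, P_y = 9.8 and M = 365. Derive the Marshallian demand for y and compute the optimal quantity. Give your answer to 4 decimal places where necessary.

y* = 16.2449

MRS = (1/2)·(y−2)/(x−10). Tangency with P_x/P_y gives y−2 = 2·(P_x/P_y)·(x−10).
Substituting into the budget: x* = 10 + 1/3·(M − 10·P_x − 2·P_y)/P_x, and y* = 2 + 2/3·(…)/P_y.
Discretionary income = 365 − 10·13.6 − 2·9.8 = 209.4; y* = 2 + 2/3·209.4/9.8 = 16.2449.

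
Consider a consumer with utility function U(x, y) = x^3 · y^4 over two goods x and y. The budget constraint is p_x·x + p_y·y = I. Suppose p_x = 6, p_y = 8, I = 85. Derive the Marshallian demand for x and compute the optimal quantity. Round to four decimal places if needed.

x* = 6.0714

Tangency: MRS = (3/4)·y/x = p_x/p_y.
Rearranging, p_y·y = (4/3)·p_x·x. Substituting into the budget gives p_x·x·(1 + (4/3)) = I.
Demand: x*(p_x,p_y,I) = 3/7·I/p_x and y* = 4/7·I/p_y.
At p_x=6, p_y=8, I=85: x* = 3/7·85/6 = 6.0714.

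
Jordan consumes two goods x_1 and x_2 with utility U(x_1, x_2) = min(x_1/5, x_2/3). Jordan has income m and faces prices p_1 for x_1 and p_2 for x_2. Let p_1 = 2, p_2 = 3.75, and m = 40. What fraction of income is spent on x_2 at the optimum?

With perfect complements, no substitution: consume in ratio x_1:x_2 = 5:3.
Budget: p_1·x_1 + p_2·(3/5)·x_1 = m, so (5·p_1 + 3·p_2)·x_1 = 5·m.
Demand: x_1*(p_1,p_2,m) = 5·m/(5·p_1 + 3·p_2), x_2* = 3·m/(5·p_1 + 3·p_2).
Here 5·2 + 3·3.75 = 21.25, giving x_1* = 9.4118 and x_2* = 5.6471.
Expenditure on x_2: 3.75·5.6471 = 21.1765; share = 0.5294.

share on x_2 = 0.5294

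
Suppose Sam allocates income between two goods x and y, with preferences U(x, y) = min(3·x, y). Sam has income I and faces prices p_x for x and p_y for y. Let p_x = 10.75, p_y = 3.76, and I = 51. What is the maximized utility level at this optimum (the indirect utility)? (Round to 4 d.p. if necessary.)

With perfect complements, no substitution: consume in ratio x:y = 1:3.
Budget: p_x·x + p_y·3·x = I, so (p_x + 3·p_y)·x = I.
Demand: x*(p_x,p_y,I) = I/(p_x + 3·p_y), y* = 3·I/(p_x + 3·p_y).
Here 10.75 + 3·3.76 = 22.03, giving x* = 2.315 and y* = 6.9451.
Utility at the optimum: U(2.315, 6.9451) = 6.9451.

V = 6.9451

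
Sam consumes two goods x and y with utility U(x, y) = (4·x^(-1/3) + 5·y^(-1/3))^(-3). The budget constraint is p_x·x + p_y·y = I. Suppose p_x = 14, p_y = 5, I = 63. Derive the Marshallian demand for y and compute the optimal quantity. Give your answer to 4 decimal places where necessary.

MU_x ∝ 4·x^(-4/3), MU_y ∝ 5·y^(-4/3), so MRS = (4/5)·(y/x)^(4/3) = p_x/p_y.
Solve for the ratio: y/x = [(5/4)·p_x/p_y]^(0.75).
With the ratio pinned down, the budget gives x* = I/(p_x + p_y·(y/x)) and y* = (y/x)·x*.
Numerically y/x = 2.558887, so x* = 63/(14 + 5·2.558887) = 2.3512 and y* = 2.558887·2.3512 = 6.0165.

y* = 6.0165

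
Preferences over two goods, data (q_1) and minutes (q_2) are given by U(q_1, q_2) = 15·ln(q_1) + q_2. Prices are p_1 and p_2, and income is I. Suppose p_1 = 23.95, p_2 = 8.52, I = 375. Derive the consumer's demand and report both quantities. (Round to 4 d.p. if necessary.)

q_1* = 5.3361, q_2* = 29.0141

So q_1*(p_1,p_2) = 15·p_2/p_1, independent of income; and q_2* = (I − 15·p_2)/p_2.
At the given prices: q_1* = 15·8.52/23.95 = 5.3361, and q_2* = 29.0141.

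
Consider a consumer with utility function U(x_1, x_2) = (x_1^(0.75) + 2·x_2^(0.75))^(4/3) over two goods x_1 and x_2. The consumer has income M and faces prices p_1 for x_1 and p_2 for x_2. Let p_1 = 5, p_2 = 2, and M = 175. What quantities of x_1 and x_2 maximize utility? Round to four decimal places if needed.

Numerically x_2/x_1 = 625, so x_1* = 175/(5 + 2·625) = 0.1394 and x_2* = 625·0.1394 = 87.1514.

x_1* = 0.1394, x_2* = 87.1514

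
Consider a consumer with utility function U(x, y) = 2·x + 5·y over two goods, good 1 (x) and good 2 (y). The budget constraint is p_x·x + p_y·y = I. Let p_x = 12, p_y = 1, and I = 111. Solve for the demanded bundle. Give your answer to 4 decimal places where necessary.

x* = 0, y* = 111

Numerically: x* = 0, y* = 111.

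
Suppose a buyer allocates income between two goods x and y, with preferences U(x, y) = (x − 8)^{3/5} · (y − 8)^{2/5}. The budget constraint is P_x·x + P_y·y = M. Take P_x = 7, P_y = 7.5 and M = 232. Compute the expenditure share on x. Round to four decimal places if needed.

MRS = (3/2)·(y−8)/(x−8). Tangency with P_x/P_y gives y−8 = (2/3)·(P_x/P_y)·(x−8).
Substituting into the budget: x* = 8 + 0.6·(M − 8·P_x − 8·P_y)/P_x, and y* = 8 + 0.4·(…)/P_y.
Discretionary income = 232 − 8·7 − 8·7.5 = 116; x* = 8 + 0.6·116/7 = 17.9429; y* = 8 + 0.4·116/7.5 = 14.1867.
Expenditure on x: 7·17.9429 = 125.6; share = 0.5414.

share on x = 0.5414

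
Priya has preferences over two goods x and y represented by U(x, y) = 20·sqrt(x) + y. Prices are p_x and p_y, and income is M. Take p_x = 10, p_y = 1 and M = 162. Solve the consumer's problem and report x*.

x* = 1

Set MRS = p_x/p_y: 10·x^(−1/2) = p_x/p_y.
Solve: √x = 10·p_y/p_x, so x*(p_x,p_y) = (10·p_y/p_x)², and y* = (M − p_x·x*)/p_y.
Plugging in: x* = (10·1/10)² = 1.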